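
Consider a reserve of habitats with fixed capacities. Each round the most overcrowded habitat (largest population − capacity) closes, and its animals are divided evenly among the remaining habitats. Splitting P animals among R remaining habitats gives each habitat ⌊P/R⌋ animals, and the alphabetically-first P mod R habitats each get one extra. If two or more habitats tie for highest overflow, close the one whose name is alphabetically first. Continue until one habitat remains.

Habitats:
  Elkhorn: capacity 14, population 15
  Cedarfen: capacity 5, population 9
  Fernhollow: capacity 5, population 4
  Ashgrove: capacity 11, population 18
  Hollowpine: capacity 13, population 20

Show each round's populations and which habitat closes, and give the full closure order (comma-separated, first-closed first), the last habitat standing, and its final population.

Closure order: Ashgrove, Hollowpine, Cedarfen, Elkhorn
Last habitat: Fernhollow with 66 animals

Round 1: Ashgrove=18 Cedarfen=9 Elkhorn=15 Fernhollow=4 Hollowpine=20 → close Ashgrove (overflow 7)
  18÷4 = 4 each, +1 to first 2
Round 2: Cedarfen=14 Elkhorn=20 Fernhollow=8 Hollowpine=24 → close Hollowpine (overflow 11)
  24÷3 = 8 each, +1 to first 0
Round 3: Cedarfen=22 Elkhorn=28 Fernhollow=16 → close Cedarfen (overflow 17)
  22÷2 = 11 each, +1 to first 0
Round 4: Elkhorn=39 Fernhollow=27 → close Elkhorn (overflow 25)
  39÷1 = 39 each, +1 to first 0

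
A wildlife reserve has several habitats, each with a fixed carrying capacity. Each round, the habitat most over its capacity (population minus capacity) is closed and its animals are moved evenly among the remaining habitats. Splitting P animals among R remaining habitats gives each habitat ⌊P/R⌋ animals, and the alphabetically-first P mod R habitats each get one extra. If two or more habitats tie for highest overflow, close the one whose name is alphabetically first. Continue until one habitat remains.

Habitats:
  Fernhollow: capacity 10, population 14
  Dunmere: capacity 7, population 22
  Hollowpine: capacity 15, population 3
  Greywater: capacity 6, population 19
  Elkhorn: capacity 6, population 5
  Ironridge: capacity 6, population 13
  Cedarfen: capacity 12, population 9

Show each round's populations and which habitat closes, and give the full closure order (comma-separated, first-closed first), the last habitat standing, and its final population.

Closure order: Dunmere, Greywater, Ironridge, Fernhollow, Elkhorn, Cedarfen
Last habitat: Hollowpine with 85 animals

Round 1: Cedarfen=9 Dunmere=22 Elkhorn=5 Fernhollow=14 Greywater=19 Hollowpine=3 Ironridge=13 → close Dunmere (overflow 15)
  22÷6 = 3 each, +1 to first 4
Round 2: Cedarfen=13 Elkhorn=9 Fernhollow=18 Greywater=23 Hollowpine=6 Ironridge=16 → close Greywater (overflow 17)
  23÷5 = 4 each, +1 to first 3
Round 3: Cedarfen=18 Elkhorn=14 Fernhollow=23 Hollowpine=10 Ironridge=20 → close Ironridge (overflow 14)
  20÷4 = 5 each, +1 to first 0
Round 4: Cedarfen=23 Elkhorn=19 Fernhollow=28 Hollowpine=15 → close Fernhollow (overflow 18)
  28÷3 = 9 each, +1 to first 1
Round 5: Cedarfen=33 Elkhorn=28 Hollowpine=24 → close Elkhorn (overflow 22)
  28÷2 = 14 each, +1 to first 0
Round 6: Cedarfen=47 Hollowpine=38 → close Cedarfen (overflow 35)
  47÷1 = 47 each, +1 to first 0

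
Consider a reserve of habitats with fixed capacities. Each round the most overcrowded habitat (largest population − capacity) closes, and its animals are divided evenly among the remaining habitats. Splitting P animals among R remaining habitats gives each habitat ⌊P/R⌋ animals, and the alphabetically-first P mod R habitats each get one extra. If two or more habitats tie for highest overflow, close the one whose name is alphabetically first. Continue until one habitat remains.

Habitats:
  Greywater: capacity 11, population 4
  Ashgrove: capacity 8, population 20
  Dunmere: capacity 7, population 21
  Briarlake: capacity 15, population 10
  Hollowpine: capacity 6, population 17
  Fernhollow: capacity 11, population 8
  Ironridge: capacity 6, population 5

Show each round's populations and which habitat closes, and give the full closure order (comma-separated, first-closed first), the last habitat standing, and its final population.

Closure order: Dunmere, Ashgrove, Hollowpine, Fernhollow, Briarlake, Ironridge
Last habitat: Greywater with 85 animals

Round 1: Ashgrove=20 Briarlake=10 Dunmere=21 Fernhollow=8 Greywater=4 Hollowpine=17 Ironridge=5 → close Dunmere (overflow 14)
  21÷6 = 3 each, +1 to first 3
Round 2: Ashgrove=24 Briarlake=14 Fernhollow=12 Greywater=7 Hollowpine=20 Ironridge=8 → close Ashgrove (overflow 16)
  24÷5 = 4 each, +1 to first 4
Round 3: Briarlake=19 Fernhollow=17 Greywater=12 Hollowpine=25 Ironridge=12 → close Hollowpine (overflow 19)
  25÷4 = 6 each, +1 to first 1
Round 4: Briarlake=26 Fernhollow=23 Greywater=18 Ironridge=18 → close Fernhollow (overflow 12)
  23÷3 = 7 each, +1 to first 2
Round 5: Briarlake=34 Greywater=26 Ironridge=25 → close Briarlake (overflow 19)
  34÷2 = 17 each, +1 to first 0
Round 6: Greywater=43 Ironridge=42 → close Ironridge (overflow 36)
  42÷1 = 42 each, +1 to first 0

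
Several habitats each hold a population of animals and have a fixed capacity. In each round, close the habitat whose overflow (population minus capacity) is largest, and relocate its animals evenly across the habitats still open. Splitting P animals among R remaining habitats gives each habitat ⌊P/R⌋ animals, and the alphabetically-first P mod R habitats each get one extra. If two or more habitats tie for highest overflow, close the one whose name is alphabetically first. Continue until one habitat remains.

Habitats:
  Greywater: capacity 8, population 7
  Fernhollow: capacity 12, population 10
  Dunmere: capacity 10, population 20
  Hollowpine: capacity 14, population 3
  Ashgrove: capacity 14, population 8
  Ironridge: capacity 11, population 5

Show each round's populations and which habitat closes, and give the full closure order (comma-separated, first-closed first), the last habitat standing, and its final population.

Closure order: Dunmere, Greywater, Fernhollow, Ashgrove, Ironridge
Last habitat: Hollowpine with 53 animals

Round 1: Ashgrove=8 Dunmere=20 Fernhollow=10 Greywater=7 Hollowpine=3 Ironridge=5 → close Dunmere (overflow 10)
  20÷5 = 4 each, +1 to first 0
Round 2: Ashgrove=12 Fernhollow=14 Greywater=11 Hollowpine=7 Ironridge=9 → close Greywater (overflow 3)
  11÷4 = 2 each, +1 to first 3
Round 3: Ashgrove=15 Fernhollow=17 Hollowpine=10 Ironridge=11 → close Fernhollow (overflow 5)
  17÷3 = 5 each, +1 to first 2
Round 4: Ashgrove=21 Hollowpine=16 Ironridge=16 → close Ashgrove (overflow 7)
  21÷2 = 10 each, +1 to first 1
Round 5: Hollowpine=27 Ironridge=26 → close Ironridge (overflow 15)
  26÷1 = 26 each, +1 to first 0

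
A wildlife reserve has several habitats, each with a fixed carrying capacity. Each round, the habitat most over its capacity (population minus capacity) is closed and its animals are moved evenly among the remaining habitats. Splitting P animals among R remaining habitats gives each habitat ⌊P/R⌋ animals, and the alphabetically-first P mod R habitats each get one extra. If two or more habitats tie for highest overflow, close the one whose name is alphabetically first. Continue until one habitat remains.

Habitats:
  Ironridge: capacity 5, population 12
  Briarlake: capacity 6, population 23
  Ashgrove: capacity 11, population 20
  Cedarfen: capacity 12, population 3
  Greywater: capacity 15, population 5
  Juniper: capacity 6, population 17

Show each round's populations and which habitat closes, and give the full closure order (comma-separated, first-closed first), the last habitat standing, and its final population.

Closure order: Briarlake, Juniper, Ashgrove, Ironridge, Cedarfen
Last habitat: Greywater with 80 animals

Round 1: Ashgrove=20 Briarlake=23 Cedarfen=3 Greywater=5 Ironridge=12 Juniper=17 → close Briarlake (overflow 17)
  23÷5 = 4 each, +1 to first 3
Round 2: Ashgrove=25 Cedarfen=8 Greywater=10 Ironridge=16 Juniper=21 → close Juniper (overflow 15)
  21÷4 = 5 each, +1 to first 1
Round 3: Ashgrove=31 Cedarfen=13 Greywater=15 Ironridge=21 → close Ashgrove (overflow 20)
  31÷3 = 10 each, +1 to first 1
Round 4: Cedarfen=24 Greywater=25 Ironridge=31 → close Ironridge (overflow 26)
  31÷2 = 15 each, +1 to first 1
Round 5: Cedarfen=40 Greywater=40 → close Cedarfen (overflow 28)
  40÷1 = 40 each, +1 to first 0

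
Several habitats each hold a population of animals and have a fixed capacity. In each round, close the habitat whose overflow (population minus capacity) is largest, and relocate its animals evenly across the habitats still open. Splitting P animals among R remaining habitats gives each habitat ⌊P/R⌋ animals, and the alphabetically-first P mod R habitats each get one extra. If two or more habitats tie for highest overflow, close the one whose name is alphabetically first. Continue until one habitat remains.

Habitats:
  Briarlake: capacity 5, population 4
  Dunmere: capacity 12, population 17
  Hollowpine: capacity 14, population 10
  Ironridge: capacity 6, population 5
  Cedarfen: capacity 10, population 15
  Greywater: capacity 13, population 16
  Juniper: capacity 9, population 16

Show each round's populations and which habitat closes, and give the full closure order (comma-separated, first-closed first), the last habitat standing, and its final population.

Closure order: Juniper, Cedarfen, Dunmere, Greywater, Briarlake, Ironridge
Last habitat: Hollowpine with 83 animals

Round 1: Briarlake=4 Cedarfen=15 Dunmere=17 Greywater=16 Hollowpine=10 Ironridge=5 Juniper=16 → close Juniper (overflow 7)
  16÷6 = 2 each, +1 to first 4
Round 2: Briarlake=7 Cedarfen=18 Dunmere=20 Greywater=19 Hollowpine=12 Ironridge=7 → close Cedarfen (overflow 8)
  18÷5 = 3 each, +1 to first 3
Round 3: Briarlake=11 Dunmere=24 Greywater=23 Hollowpine=15 Ironridge=10 → close Dunmere (overflow 12)
  24÷4 = 6 each, +1 to first 0
Round 4: Briarlake=17 Greywater=29 Hollowpine=21 Ironridge=16 → close Greywater (overflow 16)
  29÷3 = 9 each, +1 to first 2
Round 5: Briarlake=27 Hollowpine=31 Ironridge=25 → close Briarlake (overflow 22)
  27÷2 = 13 each, +1 to first 1
Round 6: Hollowpine=45 Ironridge=38 → close Ironridge (overflow 32)
  38÷1 = 38 each, +1 to first 0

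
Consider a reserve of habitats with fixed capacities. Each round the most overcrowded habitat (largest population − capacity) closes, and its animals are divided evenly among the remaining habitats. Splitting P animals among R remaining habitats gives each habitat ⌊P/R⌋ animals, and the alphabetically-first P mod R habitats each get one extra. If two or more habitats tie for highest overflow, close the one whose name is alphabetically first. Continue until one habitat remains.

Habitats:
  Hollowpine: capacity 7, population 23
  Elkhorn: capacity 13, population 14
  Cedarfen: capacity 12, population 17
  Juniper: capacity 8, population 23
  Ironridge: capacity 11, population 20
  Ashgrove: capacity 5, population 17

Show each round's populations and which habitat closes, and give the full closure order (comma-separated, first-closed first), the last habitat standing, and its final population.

Closure order: Hollowpine, Juniper, Ashgrove, Ironridge, Cedarfen
Last habitat: Elkhorn with 114 animals

Round 1: Ashgrove=17 Cedarfen=17 Elkhorn=14 Hollowpine=23 Ironridge=20 Juniper=23 → close Hollowpine (overflow 16)
  23÷5 = 4 each, +1 to first 3
Round 2: Ashgrove=22 Cedarfen=22 Elkhorn=19 Ironridge=24 Juniper=27 → close Juniper (overflow 19)
  27÷4 = 6 each, +1 to first 3
Round 3: Ashgrove=29 Cedarfen=29 Elkhorn=26 Ironridge=30 → close Ashgrove (overflow 24)
  29÷3 = 9 each, +1 to first 2
Round 4: Cedarfen=39 Elkhorn=36 Ironridge=39 → close Ironridge (overflow 28)
  39÷2 = 19 each, +1 to first 1
Round 5: Cedarfen=59 Elkhorn=55 → close Cedarfen (overflow 47)
  59÷1 = 59 each, +1 to first 0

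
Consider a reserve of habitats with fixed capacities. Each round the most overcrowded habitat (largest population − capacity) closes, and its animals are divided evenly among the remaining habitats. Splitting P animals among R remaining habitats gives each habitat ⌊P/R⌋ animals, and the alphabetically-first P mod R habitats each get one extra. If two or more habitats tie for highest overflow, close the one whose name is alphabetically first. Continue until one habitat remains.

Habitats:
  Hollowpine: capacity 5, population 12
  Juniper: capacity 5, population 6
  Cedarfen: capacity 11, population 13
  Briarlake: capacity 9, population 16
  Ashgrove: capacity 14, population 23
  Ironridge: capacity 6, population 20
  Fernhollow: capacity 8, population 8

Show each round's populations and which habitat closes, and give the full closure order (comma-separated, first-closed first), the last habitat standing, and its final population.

Round 1: Ashgrove=23 Briarlake=16 Cedarfen=13 Fernhollow=8 Hollowpine=12 Ironridge=20 Juniper=6 → close Ironridge (overflow 14)
  20÷6 = 3 each, +1 to first 2
Round 2: Ashgrove=27 Briarlake=20 Cedarfen=16 Fernhollow=11 Hollowpine=15 Juniper=9 → close Ashgrove (overflow 13)
  27÷5 = 5 each, +1 to first 2
Round 3: Briarlake=26 Cedarfen=22 Fernhollow=16 Hollowpine=20 Juniper=14 → close Briarlake (overflow 17)
  26÷4 = 6 each, +1 to first 2
Round 4: Cedarfen=29 Fernhollow=23 Hollowpine=26 Juniper=20 → close Hollowpine (overflow 21)
  26÷3 = 8 each, +1 to first 2
Round 5: Cedarfen=38 Fernhollow=32 Juniper=28 → close Cedarfen (overflow 27)
  38÷2 = 19 each, +1 to first 0
Round 6: Fernhollow=51 Juniper=47 → close Fernhollow (overflow 43)
  51÷1 = 51 each, +1 to first 0

Closure order: Ironridge, Ashgrove, Briarlake, Hollowpine, Cedarfen, Fernhollow
Last habitat: Juniper with 98 animals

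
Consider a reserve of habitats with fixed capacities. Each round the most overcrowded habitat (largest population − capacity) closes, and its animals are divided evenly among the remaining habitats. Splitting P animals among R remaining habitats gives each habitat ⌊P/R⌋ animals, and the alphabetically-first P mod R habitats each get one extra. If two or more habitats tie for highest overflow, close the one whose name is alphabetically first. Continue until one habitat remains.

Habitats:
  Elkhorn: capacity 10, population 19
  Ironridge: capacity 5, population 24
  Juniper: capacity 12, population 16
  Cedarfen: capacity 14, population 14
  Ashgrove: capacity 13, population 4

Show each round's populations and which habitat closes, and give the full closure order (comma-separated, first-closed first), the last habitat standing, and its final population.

Round 1: Ashgrove=4 Cedarfen=14 Elkhorn=19 Ironridge=24 Juniper=16 → close Ironridge (overflow 19)
  24÷4 = 6 each, +1 to first 0
Round 2: Ashgrove=10 Cedarfen=20 Elkhorn=25 Juniper=22 → close Elkhorn (overflow 15)
  25÷3 = 8 each, +1 to first 1
Round 3: Ashgrove=19 Cedarfen=28 Juniper=30 → close Juniper (overflow 18)
  30÷2 = 15 each, +1 to first 0
Round 4: Ashgrove=34 Cedarfen=43 → close Cedarfen (overflow 29)
  43÷1 = 43 each, +1 to first 0

Closure order: Ironridge, Elkhorn, Juniper, Cedarfen
Last habitat: Ashgrove with 77 animals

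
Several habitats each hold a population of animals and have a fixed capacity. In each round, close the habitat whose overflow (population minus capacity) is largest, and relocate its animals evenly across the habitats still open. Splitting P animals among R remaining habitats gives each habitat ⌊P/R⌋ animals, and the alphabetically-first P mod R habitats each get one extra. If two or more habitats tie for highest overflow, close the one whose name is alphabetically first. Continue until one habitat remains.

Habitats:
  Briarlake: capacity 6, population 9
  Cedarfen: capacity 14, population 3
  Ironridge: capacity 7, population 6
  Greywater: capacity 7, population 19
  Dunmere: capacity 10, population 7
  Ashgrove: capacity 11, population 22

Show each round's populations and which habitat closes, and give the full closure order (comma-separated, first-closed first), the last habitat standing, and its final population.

Round 1: Ashgrove=22 Briarlake=9 Cedarfen=3 Dunmere=7 Greywater=19 Ironridge=6 → close Greywater (overflow 12)
  19÷5 = 3 each, +1 to first 4
Round 2: Ashgrove=26 Briarlake=13 Cedarfen=7 Dunmere=11 Ironridge=9 → close Ashgrove (overflow 15)
  26÷4 = 6 each, +1 to first 2
Round 3: Briarlake=20 Cedarfen=14 Dunmere=17 Ironridge=15 → close Briarlake (overflow 14)
  20÷3 = 6 each, +1 to first 2
Round 4: Cedarfen=21 Dunmere=24 Ironridge=21 → close Dunmere (overflow 14)
  24÷2 = 12 each, +1 to first 0
Round 5: Cedarfen=33 Ironridge=33 → close Ironridge (overflow 26)
  33÷1 = 33 each, +1 to first 0

Closure order: Greywater, Ashgrove, Briarlake, Dunmere, Ironridge
Last habitat: Cedarfen with 66 animals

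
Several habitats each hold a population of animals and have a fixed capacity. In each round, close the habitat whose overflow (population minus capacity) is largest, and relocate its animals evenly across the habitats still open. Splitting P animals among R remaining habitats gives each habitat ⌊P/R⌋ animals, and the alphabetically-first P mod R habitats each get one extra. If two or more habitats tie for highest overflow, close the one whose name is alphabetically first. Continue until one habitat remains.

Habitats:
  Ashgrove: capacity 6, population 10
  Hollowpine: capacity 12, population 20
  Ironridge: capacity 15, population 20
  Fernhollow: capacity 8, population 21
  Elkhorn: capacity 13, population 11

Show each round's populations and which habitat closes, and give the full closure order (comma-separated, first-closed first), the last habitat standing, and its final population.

Round 1: Ashgrove=10 Elkhorn=11 Fernhollow=21 Hollowpine=20 Ironridge=20 → close Fernhollow (overflow 13)
  21÷4 = 5 each, +1 to first 1
Round 2: Ashgrove=16 Elkhorn=16 Hollowpine=25 Ironridge=25 → close Hollowpine (overflow 13)
  25÷3 = 8 each, +1 to first 1
Round 3: Ashgrove=25 Elkhorn=24 Ironridge=33 → close Ashgrove (overflow 19)
  25÷2 = 12 each, +1 to first 1
Round 4: Elkhorn=37 Ironridge=45 → close Ironridge (overflow 30)
  45÷1 = 45 each, +1 to first 0

Closure order: Fernhollow, Hollowpine, Ashgrove, Ironridge
Last habitat: Elkhorn with 82 animals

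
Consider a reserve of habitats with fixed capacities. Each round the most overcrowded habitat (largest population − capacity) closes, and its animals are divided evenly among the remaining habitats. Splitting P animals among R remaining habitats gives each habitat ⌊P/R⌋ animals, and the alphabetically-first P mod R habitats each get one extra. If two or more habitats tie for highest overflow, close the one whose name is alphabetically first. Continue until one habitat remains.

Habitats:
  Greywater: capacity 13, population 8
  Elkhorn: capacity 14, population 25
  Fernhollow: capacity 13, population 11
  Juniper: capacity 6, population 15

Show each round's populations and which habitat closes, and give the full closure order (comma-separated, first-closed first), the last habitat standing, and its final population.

Closure order: Elkhorn, Juniper, Fernhollow
Last habitat: Greywater with 59 animals

Round 1: Elkhorn=25 Fernhollow=11 Greywater=8 Juniper=15 → close Elkhorn (overflow 11)
  25÷3 = 8 each, +1 to first 1
Round 2: Fernhollow=20 Greywater=16 Juniper=23 → close Juniper (overflow 17)
  23÷2 = 11 each, +1 to first 1
Round 3: Fernhollow=32 Greywater=27 → close Fernhollow (overflow 19)
  32÷1 = 32 each, +1 to first 0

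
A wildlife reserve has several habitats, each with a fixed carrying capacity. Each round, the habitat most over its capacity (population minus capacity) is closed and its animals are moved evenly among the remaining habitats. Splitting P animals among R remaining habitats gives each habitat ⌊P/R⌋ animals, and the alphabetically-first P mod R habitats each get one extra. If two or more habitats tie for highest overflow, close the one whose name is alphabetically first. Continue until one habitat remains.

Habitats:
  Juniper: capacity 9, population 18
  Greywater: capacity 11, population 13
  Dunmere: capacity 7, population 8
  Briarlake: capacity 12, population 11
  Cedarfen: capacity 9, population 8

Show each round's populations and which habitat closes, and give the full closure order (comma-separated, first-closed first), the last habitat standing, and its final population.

Round 1: Briarlake=11 Cedarfen=8 Dunmere=8 Greywater=13 Juniper=18 → close Juniper (overflow 9)
  18÷4 = 4 each, +1 to first 2
Round 2: Briarlake=16 Cedarfen=13 Dunmere=12 Greywater=17 → close Greywater (overflow 6)
  17÷3 = 5 each, +1 to first 2
Round 3: Briarlake=22 Cedarfen=19 Dunmere=17 → close Briarlake (overflow 10)
  22÷2 = 11 each, +1 to first 0
Round 4: Cedarfen=30 Dunmere=28 → close Cedarfen (overflow 21)
  30÷1 = 30 each, +1 to first 0

Closure order: Juniper, Greywater, Briarlake, Cedarfen
Last habitat: Dunmere with 58 animals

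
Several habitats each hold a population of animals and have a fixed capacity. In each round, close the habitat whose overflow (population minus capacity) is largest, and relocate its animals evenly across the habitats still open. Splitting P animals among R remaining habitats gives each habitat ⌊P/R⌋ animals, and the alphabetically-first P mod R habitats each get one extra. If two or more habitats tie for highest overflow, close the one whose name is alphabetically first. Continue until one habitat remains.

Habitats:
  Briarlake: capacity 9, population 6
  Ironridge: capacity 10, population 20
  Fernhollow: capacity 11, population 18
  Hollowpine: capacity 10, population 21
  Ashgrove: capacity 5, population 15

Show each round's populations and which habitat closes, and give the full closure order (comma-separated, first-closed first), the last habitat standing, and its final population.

Round 1: Ashgrove=15 Briarlake=6 Fernhollow=18 Hollowpine=21 Ironridge=20 → close Hollowpine (overflow 11)
  21÷4 = 5 each, +1 to first 1
Round 2: Ashgrove=21 Briarlake=11 Fernhollow=23 Ironridge=25 → close Ashgrove (overflow 16)
  21÷3 = 7 each, +1 to first 0
Round 3: Briarlake=18 Fernhollow=30 Ironridge=32 → close Ironridge (overflow 22)
  32÷2 = 16 each, +1 to first 0
Round 4: Briarlake=34 Fernhollow=46 → close Fernhollow (overflow 35)
  46÷1 = 46 each, +1 to first 0

Closure order: Hollowpine, Ashgrove, Ironridge, Fernhollow
Last habitat: Briarlake with 80 animals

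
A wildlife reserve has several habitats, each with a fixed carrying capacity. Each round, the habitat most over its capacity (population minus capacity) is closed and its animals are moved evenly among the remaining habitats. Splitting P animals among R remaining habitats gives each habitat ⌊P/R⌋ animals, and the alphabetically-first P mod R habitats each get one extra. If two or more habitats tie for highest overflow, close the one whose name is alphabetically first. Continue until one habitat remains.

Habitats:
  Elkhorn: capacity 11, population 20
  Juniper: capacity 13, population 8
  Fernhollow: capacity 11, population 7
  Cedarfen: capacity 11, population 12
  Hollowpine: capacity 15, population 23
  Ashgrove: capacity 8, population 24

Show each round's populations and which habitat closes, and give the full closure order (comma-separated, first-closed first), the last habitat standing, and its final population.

Round 1: Ashgrove=24 Cedarfen=12 Elkhorn=20 Fernhollow=7 Hollowpine=23 Juniper=8 → close Ashgrove (overflow 16)
  24÷5 = 4 each, +1 to first 4
Round 2: Cedarfen=17 Elkhorn=25 Fernhollow=12 Hollowpine=28 Juniper=12 → close Elkhorn (overflow 14)
  25÷4 = 6 each, +1 to first 1
Round 3: Cedarfen=24 Fernhollow=18 Hollowpine=34 Juniper=18 → close Hollowpine (overflow 19)
  34÷3 = 11 each, +1 to first 1
Round 4: Cedarfen=36 Fernhollow=29 Juniper=29 → close Cedarfen (overflow 25)
  36÷2 = 18 each, +1 to first 0
Round 5: Fernhollow=47 Juniper=47 → close Fernhollow (overflow 36)
  47÷1 = 47 each, +1 to first 0

Closure order: Ashgrove, Elkhorn, Hollowpine, Cedarfen, Fernhollow
Last habitat: Juniper with 94 animals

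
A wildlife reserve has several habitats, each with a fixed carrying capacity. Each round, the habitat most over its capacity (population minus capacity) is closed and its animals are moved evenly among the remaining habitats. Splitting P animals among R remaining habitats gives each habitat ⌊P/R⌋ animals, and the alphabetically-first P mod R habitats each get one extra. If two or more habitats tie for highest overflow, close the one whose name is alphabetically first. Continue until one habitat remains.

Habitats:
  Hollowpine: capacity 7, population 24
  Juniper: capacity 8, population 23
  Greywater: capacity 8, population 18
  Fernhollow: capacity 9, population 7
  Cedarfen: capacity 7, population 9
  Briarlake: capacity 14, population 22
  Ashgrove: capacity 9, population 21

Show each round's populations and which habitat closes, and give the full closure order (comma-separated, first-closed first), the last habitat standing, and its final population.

Closure order: Hollowpine, Juniper, Ashgrove, Briarlake, Greywater, Cedarfen
Last habitat: Fernhollow with 124 animals

Round 1: Ashgrove=21 Briarlake=22 Cedarfen=9 Fernhollow=7 Greywater=18 Hollowpine=24 Juniper=23 → close Hollowpine (overflow 17)
  24÷6 = 4 each, +1 to first 0
Round 2: Ashgrove=25 Briarlake=26 Cedarfen=13 Fernhollow=11 Greywater=22 Juniper=27 → close Juniper (overflow 19)
  27÷5 = 5 each, +1 to first 2
Round 3: Ashgrove=31 Briarlake=32 Cedarfen=18 Fernhollow=16 Greywater=27 → close Ashgrove (overflow 22)
  31÷4 = 7 each, +1 to first 3
Round 4: Briarlake=40 Cedarfen=26 Fernhollow=24 Greywater=34 → close Briarlake (overflow 26)
  40÷3 = 13 each, +1 to first 1
Round 5: Cedarfen=40 Fernhollow=37 Greywater=47 → close Greywater (overflow 39)
  47÷2 = 23 each, +1 to first 1
Round 6: Cedarfen=64 Fernhollow=60 → close Cedarfen (overflow 57)
  64÷1 = 64 each, +1 to first 0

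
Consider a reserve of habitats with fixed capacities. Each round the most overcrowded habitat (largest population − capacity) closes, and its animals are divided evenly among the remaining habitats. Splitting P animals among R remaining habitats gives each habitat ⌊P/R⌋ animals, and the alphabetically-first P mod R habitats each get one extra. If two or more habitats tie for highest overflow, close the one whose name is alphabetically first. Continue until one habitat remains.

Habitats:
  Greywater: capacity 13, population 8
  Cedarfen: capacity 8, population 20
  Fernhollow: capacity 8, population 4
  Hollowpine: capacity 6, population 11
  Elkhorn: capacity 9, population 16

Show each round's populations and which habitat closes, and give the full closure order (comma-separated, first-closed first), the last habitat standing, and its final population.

Closure order: Cedarfen, Elkhorn, Hollowpine, Fernhollow
Last habitat: Greywater with 59 animals

Round 1: Cedarfen=20 Elkhorn=16 Fernhollow=4 Greywater=8 Hollowpine=11 → close Cedarfen (overflow 12)
  20÷4 = 5 each, +1 to first 0
Round 2: Elkhorn=21 Fernhollow=9 Greywater=13 Hollowpine=16 → close Elkhorn (overflow 12)
  21÷3 = 7 each, +1 to first 0
Round 3: Fernhollow=16 Greywater=20 Hollowpine=23 → close Hollowpine (overflow 17)
  23÷2 = 11 each, +1 to first 1
Round 4: Fernhollow=28 Greywater=31 → close Fernhollow (overflow 20)
  28÷1 = 28 each, +1 to first 0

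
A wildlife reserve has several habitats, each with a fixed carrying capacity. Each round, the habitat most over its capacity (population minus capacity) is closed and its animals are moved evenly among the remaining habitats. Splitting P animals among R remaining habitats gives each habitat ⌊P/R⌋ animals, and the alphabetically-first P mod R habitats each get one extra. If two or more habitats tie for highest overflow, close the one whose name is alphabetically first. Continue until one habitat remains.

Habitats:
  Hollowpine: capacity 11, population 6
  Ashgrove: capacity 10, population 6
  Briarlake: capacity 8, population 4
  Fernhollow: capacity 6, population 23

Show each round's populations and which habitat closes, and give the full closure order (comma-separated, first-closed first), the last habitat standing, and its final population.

Round 1: Ashgrove=6 Briarlake=4 Fernhollow=23 Hollowpine=6 → close Fernhollow (overflow 17)
  23÷3 = 7 each, +1 to first 2
Round 2: Ashgrove=14 Briarlake=12 Hollowpine=13 → close Ashgrove (overflow 4)
  14÷2 = 7 each, +1 to first 0
Round 3: Briarlake=19 Hollowpine=20 → close Briarlake (overflow 11)
  19÷1 = 19 each, +1 to first 0

Closure order: Fernhollow, Ashgrove, Briarlake
Last habitat: Hollowpine with 39 animals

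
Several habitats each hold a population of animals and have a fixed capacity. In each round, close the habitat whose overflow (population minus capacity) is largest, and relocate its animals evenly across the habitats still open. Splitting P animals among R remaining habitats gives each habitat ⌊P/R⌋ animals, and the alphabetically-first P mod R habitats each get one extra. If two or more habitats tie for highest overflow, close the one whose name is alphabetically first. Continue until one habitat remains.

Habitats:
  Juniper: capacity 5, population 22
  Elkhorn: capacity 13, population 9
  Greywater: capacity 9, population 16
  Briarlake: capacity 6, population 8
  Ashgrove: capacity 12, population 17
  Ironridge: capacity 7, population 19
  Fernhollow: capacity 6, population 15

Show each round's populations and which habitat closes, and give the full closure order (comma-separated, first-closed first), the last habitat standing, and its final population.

Round 1: Ashgrove=17 Briarlake=8 Elkhorn=9 Fernhollow=15 Greywater=16 Ironridge=19 Juniper=22 → close Juniper (overflow 17)
  22÷6 = 3 each, +1 to first 4
Round 2: Ashgrove=21 Briarlake=12 Elkhorn=13 Fernhollow=19 Greywater=19 Ironridge=22 → close Ironridge (overflow 15)
  22÷5 = 4 each, +1 to first 2
Round 3: Ashgrove=26 Briarlake=17 Elkhorn=17 Fernhollow=23 Greywater=23 → close Fernhollow (overflow 17)
  23÷4 = 5 each, +1 to first 3
Round 4: Ashgrove=32 Briarlake=23 Elkhorn=23 Greywater=28 → close Ashgrove (overflow 20)
  32÷3 = 10 each, +1 to first 2
Round 5: Briarlake=34 Elkhorn=34 Greywater=38 → close Greywater (overflow 29)
  38÷2 = 19 each, +1 to first 0
Round 6: Briarlake=53 Elkhorn=53 → close Briarlake (overflow 47)
  53÷1 = 53 each, +1 to first 0

Closure order: Juniper, Ironridge, Fernhollow, Ashgrove, Greywater, Briarlake
Last habitat: Elkhorn with 106 animals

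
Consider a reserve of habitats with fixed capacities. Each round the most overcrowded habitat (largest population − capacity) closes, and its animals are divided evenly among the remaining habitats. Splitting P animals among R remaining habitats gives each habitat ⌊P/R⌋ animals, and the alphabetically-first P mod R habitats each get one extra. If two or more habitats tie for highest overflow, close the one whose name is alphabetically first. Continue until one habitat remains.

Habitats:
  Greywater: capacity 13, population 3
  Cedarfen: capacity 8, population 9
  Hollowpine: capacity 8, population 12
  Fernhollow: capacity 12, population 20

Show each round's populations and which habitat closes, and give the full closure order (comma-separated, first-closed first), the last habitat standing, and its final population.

Round 1: Cedarfen=9 Fernhollow=20 Greywater=3 Hollowpine=12 → close Fernhollow (overflow 8)
  20÷3 = 6 each, +1 to first 2
Round 2: Cedarfen=16 Greywater=10 Hollowpine=18 → close Hollowpine (overflow 10)
  18÷2 = 9 each, +1 to first 0
Round 3: Cedarfen=25 Greywater=19 → close Cedarfen (overflow 17)
  25÷1 = 25 each, +1 to first 0

Closure order: Fernhollow, Hollowpine, Cedarfen
Last habitat: Greywater with 44 animals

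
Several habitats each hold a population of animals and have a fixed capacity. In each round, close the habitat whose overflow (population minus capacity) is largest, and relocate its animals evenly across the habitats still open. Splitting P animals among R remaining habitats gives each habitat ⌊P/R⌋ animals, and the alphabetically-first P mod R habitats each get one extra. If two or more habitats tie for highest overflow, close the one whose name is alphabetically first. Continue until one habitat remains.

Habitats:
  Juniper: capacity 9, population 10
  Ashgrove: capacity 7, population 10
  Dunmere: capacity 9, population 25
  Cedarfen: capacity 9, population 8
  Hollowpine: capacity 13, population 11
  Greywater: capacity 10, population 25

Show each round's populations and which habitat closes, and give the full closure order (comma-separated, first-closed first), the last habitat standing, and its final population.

Round 1: Ashgrove=10 Cedarfen=8 Dunmere=25 Greywater=25 Hollowpine=11 Juniper=10 → close Dunmere (overflow 16)
  25÷5 = 5 each, +1 to first 0
Round 2: Ashgrove=15 Cedarfen=13 Greywater=30 Hollowpine=16 Juniper=15 → close Greywater (overflow 20)
  30÷4 = 7 each, +1 to first 2
Round 3: Ashgrove=23 Cedarfen=21 Hollowpine=23 Juniper=22 → close Ashgrove (overflow 16)
  23÷3 = 7 each, +1 to first 2
Round 4: Cedarfen=29 Hollowpine=31 Juniper=29 → close Cedarfen (overflow 20)
  29÷2 = 14 each, +1 to first 1
Round 5: Hollowpine=46 Juniper=43 → close Juniper (overflow 34)
  43÷1 = 43 each, +1 to first 0

Closure order: Dunmere, Greywater, Ashgrove, Cedarfen, Juniper
Last habitat: Hollowpine with 89 animals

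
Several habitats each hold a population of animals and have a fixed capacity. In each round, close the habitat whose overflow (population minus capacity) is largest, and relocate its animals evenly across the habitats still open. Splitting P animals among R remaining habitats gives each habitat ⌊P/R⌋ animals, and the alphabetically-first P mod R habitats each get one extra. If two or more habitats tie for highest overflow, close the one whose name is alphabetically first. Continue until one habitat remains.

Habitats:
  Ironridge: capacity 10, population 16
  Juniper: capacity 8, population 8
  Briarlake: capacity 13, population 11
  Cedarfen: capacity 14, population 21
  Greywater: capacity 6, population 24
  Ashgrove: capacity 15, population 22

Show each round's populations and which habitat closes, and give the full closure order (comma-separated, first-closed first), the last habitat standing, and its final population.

Round 1: Ashgrove=22 Briarlake=11 Cedarfen=21 Greywater=24 Ironridge=16 Juniper=8 → close Greywater (overflow 18)
  24÷5 = 4 each, +1 to first 4
Round 2: Ashgrove=27 Briarlake=16 Cedarfen=26 Ironridge=21 Juniper=12 → close Ashgrove (overflow 12)
  27÷4 = 6 each, +1 to first 3
Round 3: Briarlake=23 Cedarfen=33 Ironridge=28 Juniper=18 → close Cedarfen (overflow 19)
  33÷3 = 11 each, +1 to first 0
Round 4: Briarlake=34 Ironridge=39 Juniper=29 → close Ironridge (overflow 29)
  39÷2 = 19 each, +1 to first 1
Round 5: Briarlake=54 Juniper=48 → close Briarlake (overflow 41)
  54÷1 = 54 each, +1 to first 0

Closure order: Greywater, Ashgrove, Cedarfen, Ironridge, Briarlake
Last habitat: Juniper with 102 animals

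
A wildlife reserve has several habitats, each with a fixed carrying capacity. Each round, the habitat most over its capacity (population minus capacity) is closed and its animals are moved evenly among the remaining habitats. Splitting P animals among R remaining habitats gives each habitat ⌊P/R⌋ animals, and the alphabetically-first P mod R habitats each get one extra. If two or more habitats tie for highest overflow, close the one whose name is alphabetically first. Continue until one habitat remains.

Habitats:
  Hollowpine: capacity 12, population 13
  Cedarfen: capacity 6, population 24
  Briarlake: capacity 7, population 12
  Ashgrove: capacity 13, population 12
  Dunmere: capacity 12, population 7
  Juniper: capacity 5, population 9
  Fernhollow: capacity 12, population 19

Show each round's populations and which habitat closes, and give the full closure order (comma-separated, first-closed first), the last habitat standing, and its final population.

Round 1: Ashgrove=12 Briarlake=12 Cedarfen=24 Dunmere=7 Fernhollow=19 Hollowpine=13 Juniper=9 → close Cedarfen (overflow 18)
  24÷6 = 4 each, +1 to first 0
Round 2: Ashgrove=16 Briarlake=16 Dunmere=11 Fernhollow=23 Hollowpine=17 Juniper=13 → close Fernhollow (overflow 11)
  23÷5 = 4 each, +1 to first 3
Round 3: Ashgrove=21 Briarlake=21 Dunmere=16 Hollowpine=21 Juniper=17 → close Briarlake (overflow 14)
  21÷4 = 5 each, +1 to first 1
Round 4: Ashgrove=27 Dunmere=21 Hollowpine=26 Juniper=22 → close Juniper (overflow 17)
  22÷3 = 7 each, +1 to first 1
Round 5: Ashgrove=35 Dunmere=28 Hollowpine=33 → close Ashgrove (overflow 22)
  35÷2 = 17 each, +1 to first 1
Round 6: Dunmere=46 Hollowpine=50 → close Hollowpine (overflow 38)
  50÷1 = 50 each, +1 to first 0

Closure order: Cedarfen, Fernhollow, Briarlake, Juniper, Ashgrove, Hollowpine
Last habitat: Dunmere with 96 animals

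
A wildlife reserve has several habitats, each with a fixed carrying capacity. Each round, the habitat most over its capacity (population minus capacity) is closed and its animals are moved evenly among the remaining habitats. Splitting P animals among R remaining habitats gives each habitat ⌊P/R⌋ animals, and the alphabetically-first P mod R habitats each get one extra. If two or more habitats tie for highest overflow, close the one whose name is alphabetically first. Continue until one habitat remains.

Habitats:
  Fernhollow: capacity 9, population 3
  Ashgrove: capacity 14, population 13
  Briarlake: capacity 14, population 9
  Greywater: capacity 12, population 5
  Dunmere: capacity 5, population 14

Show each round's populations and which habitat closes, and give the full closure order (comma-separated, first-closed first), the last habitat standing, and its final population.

Round 1: Ashgrove=13 Briarlake=9 Dunmere=14 Fernhollow=3 Greywater=5 → close Dunmere (overflow 9)
  14÷4 = 3 each, +1 to first 2
Round 2: Ashgrove=17 Briarlake=13 Fernhollow=6 Greywater=8 → close Ashgrove (overflow 3)
  17÷3 = 5 each, +1 to first 2
Round 3: Briarlake=19 Fernhollow=12 Greywater=13 → close Briarlake (overflow 5)
  19÷2 = 9 each, +1 to first 1
Round 4: Fernhollow=22 Greywater=22 → close Fernhollow (overflow 13)
  22÷1 = 22 each, +1 to first 0

Closure order: Dunmere, Ashgrove, Briarlake, Fernhollow
Last habitat: Greywater with 44 animals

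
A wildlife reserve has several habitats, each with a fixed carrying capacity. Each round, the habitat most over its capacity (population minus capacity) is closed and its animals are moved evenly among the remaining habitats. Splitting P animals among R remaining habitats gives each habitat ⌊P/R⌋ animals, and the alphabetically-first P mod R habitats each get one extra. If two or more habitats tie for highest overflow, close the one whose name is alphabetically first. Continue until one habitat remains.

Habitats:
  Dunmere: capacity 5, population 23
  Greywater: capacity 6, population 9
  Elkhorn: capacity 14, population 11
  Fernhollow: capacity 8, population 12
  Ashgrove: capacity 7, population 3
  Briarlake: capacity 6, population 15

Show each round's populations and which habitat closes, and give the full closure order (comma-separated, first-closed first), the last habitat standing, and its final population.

Closure order: Dunmere, Briarlake, Fernhollow, Greywater, Ashgrove
Last habitat: Elkhorn with 73 animals

Round 1: Ashgrove=3 Briarlake=15 Dunmere=23 Elkhorn=11 Fernhollow=12 Greywater=9 → close Dunmere (overflow 18)
  23÷5 = 4 each, +1 to first 3
Round 2: Ashgrove=8 Briarlake=20 Elkhorn=16 Fernhollow=16 Greywater=13 → close Briarlake (overflow 14)
  20÷4 = 5 each, +1 to first 0
Round 3: Ashgrove=13 Elkhorn=21 Fernhollow=21 Greywater=18 → close Fernhollow (overflow 13)
  21÷3 = 7 each, +1 to first 0
Round 4: Ashgrove=20 Elkhorn=28 Greywater=25 → close Greywater (overflow 19)
  25÷2 = 12 each, +1 to first 1
Round 5: Ashgrove=33 Elkhorn=40 → close Ashgrove (overflow 26)
  33÷1 = 33 each, +1 to first 0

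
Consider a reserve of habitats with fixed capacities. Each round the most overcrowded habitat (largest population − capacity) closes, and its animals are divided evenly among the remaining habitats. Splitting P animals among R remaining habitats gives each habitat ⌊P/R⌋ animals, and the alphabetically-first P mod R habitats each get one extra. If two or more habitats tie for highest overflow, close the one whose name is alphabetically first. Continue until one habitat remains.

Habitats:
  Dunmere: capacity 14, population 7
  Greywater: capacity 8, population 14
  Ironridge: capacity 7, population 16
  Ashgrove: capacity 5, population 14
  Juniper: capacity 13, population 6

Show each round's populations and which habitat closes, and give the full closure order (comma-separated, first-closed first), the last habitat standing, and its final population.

Round 1: Ashgrove=14 Dunmere=7 Greywater=14 Ironridge=16 Juniper=6 → close Ashgrove (overflow 9)
  14÷4 = 3 each, +1 to first 2
Round 2: Dunmere=11 Greywater=18 Ironridge=19 Juniper=9 → close Ironridge (overflow 12)
  19÷3 = 6 each, +1 to first 1
Round 3: Dunmere=18 Greywater=24 Juniper=15 → close Greywater (overflow 16)
  24÷2 = 12 each, +1 to first 0
Round 4: Dunmere=30 Juniper=27 → close Dunmere (overflow 16)
  30÷1 = 30 each, +1 to first 0

Closure order: Ashgrove, Ironridge, Greywater, Dunmere
Last habitat: Juniper with 57 animals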